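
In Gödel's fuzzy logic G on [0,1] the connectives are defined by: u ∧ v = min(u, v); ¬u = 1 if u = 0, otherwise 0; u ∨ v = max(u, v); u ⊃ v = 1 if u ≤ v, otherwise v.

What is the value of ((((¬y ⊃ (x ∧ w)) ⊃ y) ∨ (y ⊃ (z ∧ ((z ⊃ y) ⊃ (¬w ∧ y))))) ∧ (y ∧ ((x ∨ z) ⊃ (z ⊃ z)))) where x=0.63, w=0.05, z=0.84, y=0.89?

¬y: Gödel ¬ of 0.89 = 0 (operand ≠ 0)
(x ∧ w) = min(0.63, 0.05) = 0.05
(¬y ⊃ (x ∧ w)): 0 ≤ 0.05, so result = 1
((¬y ⊃ (x ∧ w)) ⊃ y): 1 > 0.89, so result = 0.89
(z ⊃ y): 0.84 ≤ 0.89, so result = 1
¬w: Gödel ¬ of 0.05 = 0 (operand ≠ 0)
(¬w ∧ y) = min(0, 0.89) = 0
((z ⊃ y) ⊃ (¬w ∧ y)): 1 > 0, so result = 0
(z ∧ ((z ⊃ y) ⊃ (¬w ∧ y))) = min(0.84, 0) = 0
(y ⊃ (z ∧ ((z ⊃ y) ⊃ (¬w ∧ y)))): 0.89 > 0, so result = 0
(((¬y ⊃ (x ∧ w)) ⊃ y) ∨ (y ⊃ (z ∧ ((z ⊃ y) ⊃ (¬w ∧ y))))) = max(0.89, 0) = 0.89
(x ∨ z) = max(0.63, 0.84) = 0.84
(z ⊃ z): 0.84 ≤ 0.84, so result = 1
((x ∨ z) ⊃ (z ⊃ z)): 0.84 ≤ 1, so result = 1
(y ∧ ((x ∨ z) ⊃ (z ⊃ z))) = min(0.89, 1) = 0.89
((((¬y ⊃ (x ∧ w)) ⊃ y) ∨ (y ⊃ (z ∧ ((z ⊃ y) ⊃ (¬w ∧ y))))) ∧ (y ∧ ((x ∨ z) ⊃ (z ⊃ z)))) = min(0.89, 0.89) = 0.89

0.89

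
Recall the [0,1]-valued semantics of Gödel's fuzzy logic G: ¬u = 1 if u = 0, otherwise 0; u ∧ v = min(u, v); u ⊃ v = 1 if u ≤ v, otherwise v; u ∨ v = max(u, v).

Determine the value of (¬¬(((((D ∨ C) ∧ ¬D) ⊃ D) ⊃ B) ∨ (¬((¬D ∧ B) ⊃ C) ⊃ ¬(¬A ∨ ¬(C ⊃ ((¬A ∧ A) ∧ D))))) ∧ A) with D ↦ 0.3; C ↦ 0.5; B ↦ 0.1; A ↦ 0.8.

(D ∨ C) = max(0.3, 0.5) = 0.5
¬D: Gödel ¬ of 0.3 = 0 (operand ≠ 0)
((D ∨ C) ∧ ¬D) = min(0.5, 0) = 0
(((D ∨ C) ∧ ¬D) ⊃ D): 0 ≤ 0.3, so result = 1
((((D ∨ C) ∧ ¬D) ⊃ D) ⊃ B): 1 > 0.1, so result = 0.1
¬D: Gödel ¬ of 0.3 = 0 (operand ≠ 0)
(¬D ∧ B) = min(0, 0.1) = 0
((¬D ∧ B) ⊃ C): 0 ≤ 0.5, so result = 1
¬((¬D ∧ B) ⊃ C): Gödel ¬ of 1 = 0 (operand ≠ 0)
¬A: Gödel ¬ of 0.8 = 0 (operand ≠ 0)
¬A: Gödel ¬ of 0.8 = 0 (operand ≠ 0)
(¬A ∧ A) = min(0, 0.8) = 0
((¬A ∧ A) ∧ D) = min(0, 0.3) = 0
(C ⊃ ((¬A ∧ A) ∧ D)): 0.5 > 0, so result = 0
¬(C ⊃ ((¬A ∧ A) ∧ D)): Gödel ¬ of 0 = 1 (operand is 0)
(¬A ∨ ¬(C ⊃ ((¬A ∧ A) ∧ D))) = max(0, 1) = 1
¬(¬A ∨ ¬(C ⊃ ((¬A ∧ A) ∧ D))): Gödel ¬ of 1 = 0 (operand ≠ 0)
(¬((¬D ∧ B) ⊃ C) ⊃ ¬(¬A ∨ ¬(C ⊃ ((¬A ∧ A) ∧ D)))): 0 ≤ 0, so result = 1
(((((D ∨ C) ∧ ¬D) ⊃ D) ⊃ B) ∨ (¬((¬D ∧ B) ⊃ C) ⊃ ¬(¬A ∨ ¬(C ⊃ ((¬A ∧ A) ∧ D))))) = max(0.1, 1) = 1
¬(((((D ∨ C) ∧ ¬D) ⊃ D) ⊃ B) ∨ (¬((¬D ∧ B) ⊃ C) ⊃ ¬(¬A ∨ ¬(C ⊃ ((¬A ∧ A) ∧ D))))): Gödel ¬ of 1 = 0 (operand ≠ 0)
¬¬(((((D ∨ C) ∧ ¬D) ⊃ D) ⊃ B) ∨ (¬((¬D ∧ B) ⊃ C) ⊃ ¬(¬A ∨ ¬(C ⊃ ((¬A ∧ A) ∧ D))))): Gödel ¬ of 0 = 1 (operand is 0)
(¬¬(((((D ∨ C) ∧ ¬D) ⊃ D) ⊃ B) ∨ (¬((¬D ∧ B) ⊃ C) ⊃ ¬(¬A ∨ ¬(C ⊃ ((¬A ∧ A) ∧ D))))) ∧ A) = min(1, 0.8) = 0.8

0.80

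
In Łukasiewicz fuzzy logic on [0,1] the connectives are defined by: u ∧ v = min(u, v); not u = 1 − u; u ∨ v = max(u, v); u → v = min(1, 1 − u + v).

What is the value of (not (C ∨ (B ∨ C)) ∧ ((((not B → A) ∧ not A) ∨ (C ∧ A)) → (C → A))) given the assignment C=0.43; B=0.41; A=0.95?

(B ∨ C) = max(0.41, 0.43) = 0.43
(C ∨ (B ∨ C)) = max(0.43, 0.43) = 0.43
not (C ∨ (B ∨ C)): Łukasiewicz ¬ gives 1 − 0.43 = 0.57
not B: Łukasiewicz ¬ gives 1 − 0.41 = 0.59
(not B → A): min(1, 1 − 0.59 + 0.95) = 1
not A: Łukasiewicz ¬ gives 1 − 0.95 = 0.05
((not B → A) ∧ not A) = min(1, 0.05) = 0.05
(C ∧ A) = min(0.43, 0.95) = 0.43
(((not B → A) ∧ not A) ∨ (C ∧ A)) = max(0.05, 0.43) = 0.43
(C → A): min(1, 1 − 0.43 + 0.95) = 1
((((not B → A) ∧ not A) ∨ (C ∧ A)) → (C → A)): min(1, 1 − 0.43 + 1) = 1
(not (C ∨ (B ∨ C)) ∧ ((((not B → A) ∧ not A) ∨ (C ∧ A)) → (C → A))) = min(0.57, 1) = 0.57

0.57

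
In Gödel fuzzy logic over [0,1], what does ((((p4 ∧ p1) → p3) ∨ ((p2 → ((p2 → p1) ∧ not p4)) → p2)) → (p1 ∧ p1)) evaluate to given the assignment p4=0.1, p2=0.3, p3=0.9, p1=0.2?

(p4 ∧ p1) = min(0.1, 0.2) = 0.1
((p4 ∧ p1) → p3): 0.1 ≤ 0.9, so result = 1
(p2 → p1): 0.3 > 0.2, so result = 0.2
not p4: Gödel ¬ of 0.1 = 0 (operand ≠ 0)
((p2 → p1) ∧ not p4) = min(0.2, 0) = 0
(p2 → ((p2 → p1) ∧ not p4)): 0.3 > 0, so result = 0
((p2 → ((p2 → p1) ∧ not p4)) → p2): 0 ≤ 0.3, so result = 1
(((p4 ∧ p1) → p3) ∨ ((p2 → ((p2 → p1) ∧ not p4)) → p2)) = max(1, 1) = 1
(p1 ∧ p1) = min(0.2, 0.2) = 0.2
((((p4 ∧ p1) → p3) ∨ ((p2 → ((p2 → p1) ∧ not p4)) → p2)) → (p1 ∧ p1)): 1 > 0.2, so result = 0.2

0.20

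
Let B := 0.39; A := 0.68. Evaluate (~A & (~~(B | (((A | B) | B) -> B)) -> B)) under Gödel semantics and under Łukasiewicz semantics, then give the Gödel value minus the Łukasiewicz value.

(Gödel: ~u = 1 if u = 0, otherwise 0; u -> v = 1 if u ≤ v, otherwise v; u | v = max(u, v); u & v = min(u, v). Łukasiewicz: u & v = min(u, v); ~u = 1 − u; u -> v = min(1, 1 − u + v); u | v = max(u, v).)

-0.32

Gödel evaluation:
  ~A: Gödel ¬ of 0.68 = 0 (operand ≠ 0)
  (A | B) = max(0.68, 0.39) = 0.68
  ((A | B) | B) = max(0.68, 0.39) = 0.68
  (((A | B) | B) -> B): 0.68 > 0.39, so result = 0.39
  (B | (((A | B) | B) -> B)) = max(0.39, 0.39) = 0.39
  ~(B | (((A | B) | B) -> B)): Gödel ¬ of 0.39 = 0 (operand ≠ 0)
  ~~(B | (((A | B) | B) -> B)): Gödel ¬ of 0 = 1 (operand is 0)
  (~~(B | (((A | B) | B) -> B)) -> B): 1 > 0.39, so result = 0.39
  (~A & (~~(B | (((A | B) | B) -> B)) -> B)) = min(0, 0.39) = 0
  Gödel value = 0
Łukasiewicz evaluation:
  ~A: Łukasiewicz ¬ gives 1 − 0.68 = 0.32
  (A | B) = max(0.68, 0.39) = 0.68
  ((A | B) | B) = max(0.68, 0.39) = 0.68
  (((A | B) | B) -> B): min(1, 1 − 0.68 + 0.39) = 0.71
  (B | (((A | B) | B) -> B)) = max(0.39, 0.71) = 0.71
  ~(B | (((A | B) | B) -> B)): Łukasiewicz ¬ gives 1 − 0.71 = 0.29
  ~~(B | (((A | B) | B) -> B)): Łukasiewicz ¬ gives 1 − 0.29 = 0.71
  (~~(B | (((A | B) | B) -> B)) -> B): min(1, 1 − 0.71 + 0.39) = 0.68
  (~A & (~~(B | (((A | B) | B) -> B)) -> B)) = min(0.32, 0.68) = 0.32
  Łukasiewicz value = 0.32
Difference: 0 − 0.32 = -0.32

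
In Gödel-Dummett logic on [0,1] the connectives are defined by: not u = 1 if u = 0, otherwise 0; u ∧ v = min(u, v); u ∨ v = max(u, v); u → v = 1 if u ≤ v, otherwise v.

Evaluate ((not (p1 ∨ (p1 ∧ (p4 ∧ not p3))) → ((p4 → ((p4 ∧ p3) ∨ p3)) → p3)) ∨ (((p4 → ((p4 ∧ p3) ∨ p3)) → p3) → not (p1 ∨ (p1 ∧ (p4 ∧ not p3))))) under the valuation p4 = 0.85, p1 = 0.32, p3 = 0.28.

not p3: Gödel ¬ of 0.28 = 0 (operand ≠ 0)
(p4 ∧ not p3) = min(0.85, 0) = 0
(p1 ∧ (p4 ∧ not p3)) = min(0.32, 0) = 0
(p1 ∨ (p1 ∧ (p4 ∧ not p3))) = max(0.32, 0) = 0.32
not (p1 ∨ (p1 ∧ (p4 ∧ not p3))): Gödel ¬ of 0.32 = 0 (operand ≠ 0)
(p4 ∧ p3) = min(0.85, 0.28) = 0.28
((p4 ∧ p3) ∨ p3) = max(0.28, 0.28) = 0.28
(p4 → ((p4 ∧ p3) ∨ p3)): 0.85 > 0.28, so result = 0.28
((p4 → ((p4 ∧ p3) ∨ p3)) → p3): 0.28 ≤ 0.28, so result = 1
(not (p1 ∨ (p1 ∧ (p4 ∧ not p3))) → ((p4 → ((p4 ∧ p3) ∨ p3)) → p3)): 0 ≤ 1, so result = 1
(p4 ∧ p3) = min(0.85, 0.28) = 0.28
((p4 ∧ p3) ∨ p3) = max(0.28, 0.28) = 0.28
(p4 → ((p4 ∧ p3) ∨ p3)): 0.85 > 0.28, so result = 0.28
((p4 → ((p4 ∧ p3) ∨ p3)) → p3): 0.28 ≤ 0.28, so result = 1
not p3: Gödel ¬ of 0.28 = 0 (operand ≠ 0)
(p4 ∧ not p3) = min(0.85, 0) = 0
(p1 ∧ (p4 ∧ not p3)) = min(0.32, 0) = 0
(p1 ∨ (p1 ∧ (p4 ∧ not p3))) = max(0.32, 0) = 0.32
not (p1 ∨ (p1 ∧ (p4 ∧ not p3))): Gödel ¬ of 0.32 = 0 (operand ≠ 0)
(((p4 → ((p4 ∧ p3) ∨ p3)) → p3) → not (p1 ∨ (p1 ∧ (p4 ∧ not p3)))): 1 > 0, so result = 0
((not (p1 ∨ (p1 ∧ (p4 ∧ not p3))) → ((p4 → ((p4 ∧ p3) ∨ p3)) → p3)) ∨ (((p4 → ((p4 ∧ p3) ∨ p3)) → p3) → not (p1 ∨ (p1 ∧ (p4 ∧ not p3))))) = max(1, 0) = 1

1.00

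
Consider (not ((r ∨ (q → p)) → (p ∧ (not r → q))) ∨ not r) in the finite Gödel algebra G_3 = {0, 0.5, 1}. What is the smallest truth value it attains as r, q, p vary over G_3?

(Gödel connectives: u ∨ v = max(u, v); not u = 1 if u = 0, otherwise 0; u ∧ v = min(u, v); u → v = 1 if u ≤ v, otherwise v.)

The minimum is attained at r = 0.5, q = 0, p = 0.5:
  (q → p): 0 ≤ 0.5, so result = 1
  (r ∨ (q → p)) = max(0.5, 1) = 1
  not r: Gödel ¬ of 0.5 = 0 (operand ≠ 0)
  (not r → q): 0 ≤ 0, so result = 1
  (p ∧ (not r → q)) = min(0.5, 1) = 0.5
  ((r ∨ (q → p)) → (p ∧ (not r → q))): 1 > 0.5, so result = 0.5
  not ((r ∨ (q → p)) → (p ∧ (not r → q))): Gödel ¬ of 0.5 = 0 (operand ≠ 0)
  not r: Gödel ¬ of 0.5 = 0 (operand ≠ 0)
  (not ((r ∨ (q → p)) → (p ∧ (not r → q))) ∨ not r) = max(0, 0) = 0
Checking all 27 assignments confirms none give a value below 0.00.

0.00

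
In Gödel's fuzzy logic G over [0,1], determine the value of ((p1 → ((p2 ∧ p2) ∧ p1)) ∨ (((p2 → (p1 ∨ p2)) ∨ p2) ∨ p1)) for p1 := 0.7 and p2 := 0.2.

1.00

(p2 ∧ p2) = min(0.2, 0.2) = 0.2
((p2 ∧ p2) ∧ p1) = min(0.2, 0.7) = 0.2
(p1 → ((p2 ∧ p2) ∧ p1)): 0.7 > 0.2, so result = 0.2
(p1 ∨ p2) = max(0.7, 0.2) = 0.7
(p2 → (p1 ∨ p2)): 0.2 ≤ 0.7, so result = 1
((p2 → (p1 ∨ p2)) ∨ p2) = max(1, 0.2) = 1
(((p2 → (p1 ∨ p2)) ∨ p2) ∨ p1) = max(1, 0.7) = 1
((p1 → ((p2 ∧ p2) ∧ p1)) ∨ (((p2 → (p1 ∨ p2)) ∨ p2) ∨ p1)) = max(0.2, 1) = 1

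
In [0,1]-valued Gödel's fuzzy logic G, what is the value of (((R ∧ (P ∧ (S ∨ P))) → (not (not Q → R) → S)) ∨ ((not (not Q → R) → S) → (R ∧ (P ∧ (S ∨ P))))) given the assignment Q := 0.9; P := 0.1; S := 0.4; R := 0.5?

1.00

(S ∨ P) = max(0.4, 0.1) = 0.4
(P ∧ (S ∨ P)) = min(0.1, 0.4) = 0.1
(R ∧ (P ∧ (S ∨ P))) = min(0.5, 0.1) = 0.1
not Q: Gödel ¬ of 0.9 = 0 (operand ≠ 0)
(not Q → R): 0 ≤ 0.5, so result = 1
not (not Q → R): Gödel ¬ of 1 = 0 (operand ≠ 0)
(not (not Q → R) → S): 0 ≤ 0.4, so result = 1
((R ∧ (P ∧ (S ∨ P))) → (not (not Q → R) → S)): 0.1 ≤ 1, so result = 1
not Q: Gödel ¬ of 0.9 = 0 (operand ≠ 0)
(not Q → R): 0 ≤ 0.5, so result = 1
not (not Q → R): Gödel ¬ of 1 = 0 (operand ≠ 0)
(not (not Q → R) → S): 0 ≤ 0.4, so result = 1
(S ∨ P) = max(0.4, 0.1) = 0.4
(P ∧ (S ∨ P)) = min(0.1, 0.4) = 0.1
(R ∧ (P ∧ (S ∨ P))) = min(0.5, 0.1) = 0.1
((not (not Q → R) → S) → (R ∧ (P ∧ (S ∨ P)))): 1 > 0.1, so result = 0.1
(((R ∧ (P ∧ (S ∨ P))) → (not (not Q → R) → S)) ∨ ((not (not Q → R) → S) → (R ∧ (P ∧ (S ∨ P))))) = max(1, 0.1) = 1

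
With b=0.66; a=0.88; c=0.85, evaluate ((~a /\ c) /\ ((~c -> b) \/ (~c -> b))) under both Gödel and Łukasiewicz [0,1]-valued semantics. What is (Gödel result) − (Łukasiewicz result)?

-0.12

Gödel evaluation:
  ~a: Gödel ¬ of 0.88 = 0 (operand ≠ 0)
  (~a /\ c) = min(0, 0.85) = 0
  ~c: Gödel ¬ of 0.85 = 0 (operand ≠ 0)
  (~c -> b): 0 ≤ 0.66, so result = 1
  ~c: Gödel ¬ of 0.85 = 0 (operand ≠ 0)
  (~c -> b): 0 ≤ 0.66, so result = 1
  ((~c -> b) \/ (~c -> b)) = max(1, 1) = 1
  ((~a /\ c) /\ ((~c -> b) \/ (~c -> b))) = min(0, 1) = 0
  Gödel value = 0
Łukasiewicz evaluation:
  ~a: Łukasiewicz ¬ gives 1 − 0.88 = 0.12
  (~a /\ c) = min(0.12, 0.85) = 0.12
  ~c: Łukasiewicz ¬ gives 1 − 0.85 = 0.15
  (~c -> b): min(1, 1 − 0.15 + 0.66) = 1
  ~c: Łukasiewicz ¬ gives 1 − 0.85 = 0.15
  (~c -> b): min(1, 1 − 0.15 + 0.66) = 1
  ((~c -> b) \/ (~c -> b)) = max(1, 1) = 1
  ((~a /\ c) /\ ((~c -> b) \/ (~c -> b))) = min(0.12, 1) = 0.12
  Łukasiewicz value = 0.12
Difference: 0 − 0.12 = -0.12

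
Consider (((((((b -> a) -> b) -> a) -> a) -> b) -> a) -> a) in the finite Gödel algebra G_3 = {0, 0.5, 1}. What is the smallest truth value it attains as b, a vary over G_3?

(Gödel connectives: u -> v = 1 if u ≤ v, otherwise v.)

The minimum is attained at b = 0, a = 0.5:
  (b -> a): 0 ≤ 0.5, so result = 1
  ((b -> a) -> b): 1 > 0, so result = 0
  (((b -> a) -> b) -> a): 0 ≤ 0.5, so result = 1
  ((((b -> a) -> b) -> a) -> a): 1 > 0.5, so result = 0.5
  (((((b -> a) -> b) -> a) -> a) -> b): 0.5 > 0, so result = 0
  ((((((b -> a) -> b) -> a) -> a) -> b) -> a): 0 ≤ 0.5, so result = 1
  (((((((b -> a) -> b) -> a) -> a) -> b) -> a) -> a): 1 > 0.5, so result = 0.5
Checking all 9 assignments confirms none give a value below 0.50.

0.50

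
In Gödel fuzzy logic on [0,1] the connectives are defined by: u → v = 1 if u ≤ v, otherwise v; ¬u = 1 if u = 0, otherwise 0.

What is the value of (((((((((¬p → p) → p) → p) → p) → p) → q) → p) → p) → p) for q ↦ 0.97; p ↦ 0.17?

¬p: Gödel ¬ of 0.17 = 0 (operand ≠ 0)
(¬p → p): 0 ≤ 0.17, so result = 1
((¬p → p) → p): 1 > 0.17, so result = 0.17
(((¬p → p) → p) → p): 0.17 ≤ 0.17, so result = 1
((((¬p → p) → p) → p) → p): 1 > 0.17, so result = 0.17
(((((¬p → p) → p) → p) → p) → p): 0.17 ≤ 0.17, so result = 1
((((((¬p → p) → p) → p) → p) → p) → q): 1 > 0.97, so result = 0.97
(((((((¬p → p) → p) → p) → p) → p) → q) → p): 0.97 > 0.17, so result = 0.17
((((((((¬p → p) → p) → p) → p) → p) → q) → p) → p): 0.17 ≤ 0.17, so result = 1
(((((((((¬p → p) → p) → p) → p) → p) → q) → p) → p) → p): 1 > 0.17, so result = 0.17

0.17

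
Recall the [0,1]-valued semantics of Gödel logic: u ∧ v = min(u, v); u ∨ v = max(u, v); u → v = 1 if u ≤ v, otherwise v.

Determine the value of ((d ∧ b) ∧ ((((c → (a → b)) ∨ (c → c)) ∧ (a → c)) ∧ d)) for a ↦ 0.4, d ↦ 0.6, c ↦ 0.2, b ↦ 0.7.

(d ∧ b) = min(0.6, 0.7) = 0.6
(a → b): 0.4 ≤ 0.7, so result = 1
(c → (a → b)): 0.2 ≤ 1, so result = 1
(c → c): 0.2 ≤ 0.2, so result = 1
((c → (a → b)) ∨ (c → c)) = max(1, 1) = 1
(a → c): 0.4 > 0.2, so result = 0.2
(((c → (a → b)) ∨ (c → c)) ∧ (a → c)) = min(1, 0.2) = 0.2
((((c → (a → b)) ∨ (c → c)) ∧ (a → c)) ∧ d) = min(0.2, 0.6) = 0.2
((d ∧ b) ∧ ((((c → (a → b)) ∨ (c → c)) ∧ (a → c)) ∧ d)) = min(0.6, 0.2) = 0.2

0.20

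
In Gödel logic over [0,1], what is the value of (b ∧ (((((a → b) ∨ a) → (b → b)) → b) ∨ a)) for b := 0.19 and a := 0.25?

0.19

(a → b): 0.25 > 0.19, so result = 0.19
((a → b) ∨ a) = max(0.19, 0.25) = 0.25
(b → b): 0.19 ≤ 0.19, so result = 1
(((a → b) ∨ a) → (b → b)): 0.25 ≤ 1, so result = 1
((((a → b) ∨ a) → (b → b)) → b): 1 > 0.19, so result = 0.19
(((((a → b) ∨ a) → (b → b)) → b) ∨ a) = max(0.19, 0.25) = 0.25
(b ∧ (((((a → b) ∨ a) → (b → b)) → b) ∨ a)) = min(0.19, 0.25) = 0.19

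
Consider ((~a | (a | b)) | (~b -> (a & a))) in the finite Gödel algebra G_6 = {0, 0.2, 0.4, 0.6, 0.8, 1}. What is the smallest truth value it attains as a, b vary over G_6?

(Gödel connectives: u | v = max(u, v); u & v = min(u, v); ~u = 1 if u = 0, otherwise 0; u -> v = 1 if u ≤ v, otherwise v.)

0.20

The minimum is attained at a = 0.2, b = 0:
  ~a: Gödel ¬ of 0.2 = 0 (operand ≠ 0)
  (a | b) = max(0.2, 0) = 0.2
  (~a | (a | b)) = max(0, 0.2) = 0.2
  ~b: Gödel ¬ of 0 = 1 (operand is 0)
  (a & a) = min(0.2, 0.2) = 0.2
  (~b -> (a & a)): 1 > 0.2, so result = 0.2
  ((~a | (a | b)) | (~b -> (a & a))) = max(0.2, 0.2) = 0.2
Checking all 36 assignments confirms none give a value below 0.20.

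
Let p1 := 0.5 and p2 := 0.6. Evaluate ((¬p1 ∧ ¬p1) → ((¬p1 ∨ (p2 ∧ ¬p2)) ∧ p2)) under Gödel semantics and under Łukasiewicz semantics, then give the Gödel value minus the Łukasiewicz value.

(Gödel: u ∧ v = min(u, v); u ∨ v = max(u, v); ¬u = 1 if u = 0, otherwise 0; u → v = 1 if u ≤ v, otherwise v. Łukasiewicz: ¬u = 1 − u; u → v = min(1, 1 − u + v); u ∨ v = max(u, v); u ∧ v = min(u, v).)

Gödel evaluation:
  ¬p1: Gödel ¬ of 0.5 = 0 (operand ≠ 0)
  ¬p1: Gödel ¬ of 0.5 = 0 (operand ≠ 0)
  (¬p1 ∧ ¬p1) = min(0, 0) = 0
  ¬p1: Gödel ¬ of 0.5 = 0 (operand ≠ 0)
  ¬p2: Gödel ¬ of 0.6 = 0 (operand ≠ 0)
  (p2 ∧ ¬p2) = min(0.6, 0) = 0
  (¬p1 ∨ (p2 ∧ ¬p2)) = max(0, 0) = 0
  ((¬p1 ∨ (p2 ∧ ¬p2)) ∧ p2) = min(0, 0.6) = 0
  ((¬p1 ∧ ¬p1) → ((¬p1 ∨ (p2 ∧ ¬p2)) ∧ p2)): 0 ≤ 0, so result = 1
  Gödel value = 1
Łukasiewicz evaluation:
  ¬p1: Łukasiewicz ¬ gives 1 − 0.5 = 0.5
  ¬p1: Łukasiewicz ¬ gives 1 − 0.5 = 0.5
  (¬p1 ∧ ¬p1) = min(0.5, 0.5) = 0.5
  ¬p1: Łukasiewicz ¬ gives 1 − 0.5 = 0.5
  ¬p2: Łukasiewicz ¬ gives 1 − 0.6 = 0.4
  (p2 ∧ ¬p2) = min(0.6, 0.4) = 0.4
  (¬p1 ∨ (p2 ∧ ¬p2)) = max(0.5, 0.4) = 0.5
  ((¬p1 ∨ (p2 ∧ ¬p2)) ∧ p2) = min(0.5, 0.6) = 0.5
  ((¬p1 ∧ ¬p1) → ((¬p1 ∨ (p2 ∧ ¬p2)) ∧ p2)): min(1, 1 − 0.5 + 0.5) = 1
  Łukasiewicz value = 1
Difference: 1 − 1 = 0.00

0.00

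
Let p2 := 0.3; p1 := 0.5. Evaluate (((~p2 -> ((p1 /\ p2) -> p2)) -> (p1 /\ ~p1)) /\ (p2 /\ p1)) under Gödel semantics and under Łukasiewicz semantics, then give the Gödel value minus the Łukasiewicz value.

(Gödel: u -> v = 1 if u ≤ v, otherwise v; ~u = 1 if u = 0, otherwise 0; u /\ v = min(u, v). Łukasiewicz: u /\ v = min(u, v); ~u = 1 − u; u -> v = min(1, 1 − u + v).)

Gödel evaluation:
  ~p2: Gödel ¬ of 0.3 = 0 (operand ≠ 0)
  (p1 /\ p2) = min(0.5, 0.3) = 0.3
  ((p1 /\ p2) -> p2): 0.3 ≤ 0.3, so result = 1
  (~p2 -> ((p1 /\ p2) -> p2)): 0 ≤ 1, so result = 1
  ~p1: Gödel ¬ of 0.5 = 0 (operand ≠ 0)
  (p1 /\ ~p1) = min(0.5, 0) = 0
  ((~p2 -> ((p1 /\ p2) -> p2)) -> (p1 /\ ~p1)): 1 > 0, so result = 0
  (p2 /\ p1) = min(0.3, 0.5) = 0.3
  (((~p2 -> ((p1 /\ p2) -> p2)) -> (p1 /\ ~p1)) /\ (p2 /\ p1)) = min(0, 0.3) = 0
  Gödel value = 0
Łukasiewicz evaluation:
  ~p2: Łukasiewicz ¬ gives 1 − 0.3 = 0.7
  (p1 /\ p2) = min(0.5, 0.3) = 0.3
  ((p1 /\ p2) -> p2): min(1, 1 − 0.3 + 0.3) = 1
  (~p2 -> ((p1 /\ p2) -> p2)): min(1, 1 − 0.7 + 1) = 1
  ~p1: Łukasiewicz ¬ gives 1 − 0.5 = 0.5
  (p1 /\ ~p1) = min(0.5, 0.5) = 0.5
  ((~p2 -> ((p1 /\ p2) -> p2)) -> (p1 /\ ~p1)): min(1, 1 − 1 + 0.5) = 0.5
  (p2 /\ p1) = min(0.3, 0.5) = 0.3
  (((~p2 -> ((p1 /\ p2) -> p2)) -> (p1 /\ ~p1)) /\ (p2 /\ p1)) = min(0.5, 0.3) = 0.3
  Łukasiewicz value = 0.3
Difference: 0 − 0.3 = -0.30

-0.30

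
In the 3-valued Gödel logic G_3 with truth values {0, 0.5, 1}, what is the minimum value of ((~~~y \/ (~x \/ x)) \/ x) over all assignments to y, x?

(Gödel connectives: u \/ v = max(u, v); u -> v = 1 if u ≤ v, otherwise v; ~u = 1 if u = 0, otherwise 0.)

The minimum is attained at y = 0.5, x = 0.5:
  ~y: Gödel ¬ of 0.5 = 0 (operand ≠ 0)
  ~~y: Gödel ¬ of 0 = 1 (operand is 0)
  ~~~y: Gödel ¬ of 1 = 0 (operand ≠ 0)
  ~x: Gödel ¬ of 0.5 = 0 (operand ≠ 0)
  (~x \/ x) = max(0, 0.5) = 0.5
  (~~~y \/ (~x \/ x)) = max(0, 0.5) = 0.5
  ((~~~y \/ (~x \/ x)) \/ x) = max(0.5, 0.5) = 0.5
Checking all 9 assignments confirms none give a value below 0.50.

0.50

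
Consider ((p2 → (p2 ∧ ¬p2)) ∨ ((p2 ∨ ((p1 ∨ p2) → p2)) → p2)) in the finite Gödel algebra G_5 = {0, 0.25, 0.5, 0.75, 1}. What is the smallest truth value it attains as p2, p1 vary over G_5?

The minimum is attained at p2 = 0.25, p1 = 0:
  ¬p2: Gödel ¬ of 0.25 = 0 (operand ≠ 0)
  (p2 ∧ ¬p2) = min(0.25, 0) = 0
  (p2 → (p2 ∧ ¬p2)): 0.25 > 0, so result = 0
  (p1 ∨ p2) = max(0, 0.25) = 0.25
  ((p1 ∨ p2) → p2): 0.25 ≤ 0.25, so result = 1
  (p2 ∨ ((p1 ∨ p2) → p2)) = max(0.25, 1) = 1
  ((p2 ∨ ((p1 ∨ p2) → p2)) → p2): 1 > 0.25, so result = 0.25
  ((p2 → (p2 ∧ ¬p2)) ∨ ((p2 ∨ ((p1 ∨ p2) → p2)) → p2)) = max(0, 0.25) = 0.25
Checking all 25 assignments confirms none give a value below 0.25.

0.25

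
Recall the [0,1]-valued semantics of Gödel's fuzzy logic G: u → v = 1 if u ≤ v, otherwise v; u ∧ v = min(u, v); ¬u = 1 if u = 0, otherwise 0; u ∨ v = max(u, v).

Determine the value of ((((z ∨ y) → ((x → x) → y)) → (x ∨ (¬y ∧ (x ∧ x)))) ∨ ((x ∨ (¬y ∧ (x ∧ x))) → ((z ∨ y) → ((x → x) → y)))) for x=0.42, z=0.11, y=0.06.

(z ∨ y) = max(0.11, 0.06) = 0.11
(x → x): 0.42 ≤ 0.42, so result = 1
((x → x) → y): 1 > 0.06, so result = 0.06
((z ∨ y) → ((x → x) → y)): 0.11 > 0.06, so result = 0.06
¬y: Gödel ¬ of 0.06 = 0 (operand ≠ 0)
(x ∧ x) = min(0.42, 0.42) = 0.42
(¬y ∧ (x ∧ x)) = min(0, 0.42) = 0
(x ∨ (¬y ∧ (x ∧ x))) = max(0.42, 0) = 0.42
(((z ∨ y) → ((x → x) → y)) → (x ∨ (¬y ∧ (x ∧ x)))): 0.06 ≤ 0.42, so result = 1
¬y: Gödel ¬ of 0.06 = 0 (operand ≠ 0)
(x ∧ x) = min(0.42, 0.42) = 0.42
(¬y ∧ (x ∧ x)) = min(0, 0.42) = 0
(x ∨ (¬y ∧ (x ∧ x))) = max(0.42, 0) = 0.42
(z ∨ y) = max(0.11, 0.06) = 0.11
(x → x): 0.42 ≤ 0.42, so result = 1
((x → x) → y): 1 > 0.06, so result = 0.06
((z ∨ y) → ((x → x) → y)): 0.11 > 0.06, so result = 0.06
((x ∨ (¬y ∧ (x ∧ x))) → ((z ∨ y) → ((x → x) → y))): 0.42 > 0.06, so result = 0.06
((((z ∨ y) → ((x → x) → y)) → (x ∨ (¬y ∧ (x ∧ x)))) ∨ ((x ∨ (¬y ∧ (x ∧ x))) → ((z ∨ y) → ((x → x) → y)))) = max(1, 0.06) = 1

1.00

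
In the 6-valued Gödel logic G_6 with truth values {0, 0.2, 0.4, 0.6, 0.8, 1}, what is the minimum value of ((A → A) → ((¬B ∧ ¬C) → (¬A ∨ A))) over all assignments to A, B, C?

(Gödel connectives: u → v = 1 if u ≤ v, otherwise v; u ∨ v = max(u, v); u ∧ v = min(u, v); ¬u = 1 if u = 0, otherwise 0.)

The minimum is attained at A = 0.2, B = 0, C = 0:
  (A → A): 0.2 ≤ 0.2, so result = 1
  ¬B: Gödel ¬ of 0 = 1 (operand is 0)
  ¬C: Gödel ¬ of 0 = 1 (operand is 0)
  (¬B ∧ ¬C) = min(1, 1) = 1
  ¬A: Gödel ¬ of 0.2 = 0 (operand ≠ 0)
  (¬A ∨ A) = max(0, 0.2) = 0.2
  ((¬B ∧ ¬C) → (¬A ∨ A)): 1 > 0.2, so result = 0.2
  ((A → A) → ((¬B ∧ ¬C) → (¬A ∨ A))): 1 > 0.2, so result = 0.2
Checking all 216 assignments confirms none give a value below 0.20.

0.20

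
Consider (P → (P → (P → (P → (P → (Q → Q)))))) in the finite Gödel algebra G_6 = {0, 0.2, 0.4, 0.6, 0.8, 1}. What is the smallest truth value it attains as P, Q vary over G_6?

1.00

Every assignment gives 1. For instance at P = 0, Q = 0:
  (Q → Q): 0 ≤ 0, so result = 1
  (P → (Q → Q)): 0 ≤ 1, so result = 1
  (P → (P → (Q → Q))): 0 ≤ 1, so result = 1
  (P → (P → (P → (Q → Q)))): 0 ≤ 1, so result = 1
  (P → (P → (P → (P → (Q → Q))))): 0 ≤ 1, so result = 1
  (P → (P → (P → (P → (P → (Q → Q)))))): 0 ≤ 1, so result = 1
All 36 assignments give value 1 — the formula is a G_6-tautology.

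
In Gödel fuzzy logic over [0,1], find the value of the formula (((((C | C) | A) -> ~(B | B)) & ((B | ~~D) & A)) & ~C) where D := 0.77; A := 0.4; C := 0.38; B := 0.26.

0.00

(C | C) = max(0.38, 0.38) = 0.38
((C | C) | A) = max(0.38, 0.4) = 0.4
(B | B) = max(0.26, 0.26) = 0.26
~(B | B): Gödel ¬ of 0.26 = 0 (operand ≠ 0)
(((C | C) | A) -> ~(B | B)): 0.4 > 0, so result = 0
~D: Gödel ¬ of 0.77 = 0 (operand ≠ 0)
~~D: Gödel ¬ of 0 = 1 (operand is 0)
(B | ~~D) = max(0.26, 1) = 1
((B | ~~D) & A) = min(1, 0.4) = 0.4
((((C | C) | A) -> ~(B | B)) & ((B | ~~D) & A)) = min(0, 0.4) = 0
~C: Gödel ¬ of 0.38 = 0 (operand ≠ 0)
(((((C | C) | A) -> ~(B | B)) & ((B | ~~D) & A)) & ~C) = min(0, 0) = 0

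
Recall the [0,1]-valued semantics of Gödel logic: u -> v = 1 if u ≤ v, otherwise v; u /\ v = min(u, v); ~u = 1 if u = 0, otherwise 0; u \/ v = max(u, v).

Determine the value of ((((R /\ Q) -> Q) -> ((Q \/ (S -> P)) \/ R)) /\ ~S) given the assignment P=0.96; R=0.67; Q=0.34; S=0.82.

(R /\ Q) = min(0.67, 0.34) = 0.34
((R /\ Q) -> Q): 0.34 ≤ 0.34, so result = 1
(S -> P): 0.82 ≤ 0.96, so result = 1
(Q \/ (S -> P)) = max(0.34, 1) = 1
((Q \/ (S -> P)) \/ R) = max(1, 0.67) = 1
(((R /\ Q) -> Q) -> ((Q \/ (S -> P)) \/ R)): 1 ≤ 1, so result = 1
~S: Gödel ¬ of 0.82 = 0 (operand ≠ 0)
((((R /\ Q) -> Q) -> ((Q \/ (S -> P)) \/ R)) /\ ~S) = min(1, 0) = 0

0.00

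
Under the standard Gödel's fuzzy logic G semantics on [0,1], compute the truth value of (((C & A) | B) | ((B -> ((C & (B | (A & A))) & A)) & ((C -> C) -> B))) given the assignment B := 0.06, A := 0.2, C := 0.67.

(C & A) = min(0.67, 0.2) = 0.2
((C & A) | B) = max(0.2, 0.06) = 0.2
(A & A) = min(0.2, 0.2) = 0.2
(B | (A & A)) = max(0.06, 0.2) = 0.2
(C & (B | (A & A))) = min(0.67, 0.2) = 0.2
((C & (B | (A & A))) & A) = min(0.2, 0.2) = 0.2
(B -> ((C & (B | (A & A))) & A)): 0.06 ≤ 0.2, so result = 1
(C -> C): 0.67 ≤ 0.67, so result = 1
((C -> C) -> B): 1 > 0.06, so result = 0.06
((B -> ((C & (B | (A & A))) & A)) & ((C -> C) -> B)) = min(1, 0.06) = 0.06
(((C & A) | B) | ((B -> ((C & (B | (A & A))) & A)) & ((C -> C) -> B))) = max(0.2, 0.06) = 0.2

0.20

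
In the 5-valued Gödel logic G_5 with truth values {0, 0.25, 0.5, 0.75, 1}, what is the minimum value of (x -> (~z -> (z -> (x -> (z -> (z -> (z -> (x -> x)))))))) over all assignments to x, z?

Every assignment gives 1. For instance at x = 0, z = 0:
  ~z: Gödel ¬ of 0 = 1 (operand is 0)
  (x -> x): 0 ≤ 0, so result = 1
  (z -> (x -> x)): 0 ≤ 1, so result = 1
  (z -> (z -> (x -> x))): 0 ≤ 1, so result = 1
  (z -> (z -> (z -> (x -> x)))): 0 ≤ 1, so result = 1
  (x -> (z -> (z -> (z -> (x -> x))))): 0 ≤ 1, so result = 1
  (z -> (x -> (z -> (z -> (z -> (x -> x)))))): 0 ≤ 1, so result = 1
  (~z -> (z -> (x -> (z -> (z -> (z -> (x -> x))))))): 1 ≤ 1, so result = 1
  (x -> (~z -> (z -> (x -> (z -> (z -> (z -> (x -> x)))))))): 0 ≤ 1, so result = 1
All 25 assignments give value 1 — the formula is a G_5-tautology.

1.00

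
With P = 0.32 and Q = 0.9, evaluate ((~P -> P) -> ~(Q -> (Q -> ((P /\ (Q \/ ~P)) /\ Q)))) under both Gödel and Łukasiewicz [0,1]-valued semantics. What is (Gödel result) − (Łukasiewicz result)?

-0.84

Gödel evaluation:
  ~P: Gödel ¬ of 0.32 = 0 (operand ≠ 0)
  (~P -> P): 0 ≤ 0.32, so result = 1
  ~P: Gödel ¬ of 0.32 = 0 (operand ≠ 0)
  (Q \/ ~P) = max(0.9, 0) = 0.9
  (P /\ (Q \/ ~P)) = min(0.32, 0.9) = 0.32
  ((P /\ (Q \/ ~P)) /\ Q) = min(0.32, 0.9) = 0.32
  (Q -> ((P /\ (Q \/ ~P)) /\ Q)): 0.9 > 0.32, so result = 0.32
  (Q -> (Q -> ((P /\ (Q \/ ~P)) /\ Q))): 0.9 > 0.32, so result = 0.32
  ~(Q -> (Q -> ((P /\ (Q \/ ~P)) /\ Q))): Gödel ¬ of 0.32 = 0 (operand ≠ 0)
  ((~P -> P) -> ~(Q -> (Q -> ((P /\ (Q \/ ~P)) /\ Q)))): 1 > 0, so result = 0
  Gödel value = 0
Łukasiewicz evaluation:
  ~P: Łukasiewicz ¬ gives 1 − 0.32 = 0.68
  (~P -> P): min(1, 1 − 0.68 + 0.32) = 0.64
  ~P: Łukasiewicz ¬ gives 1 − 0.32 = 0.68
  (Q \/ ~P) = max(0.9, 0.68) = 0.9
  (P /\ (Q \/ ~P)) = min(0.32, 0.9) = 0.32
  ((P /\ (Q \/ ~P)) /\ Q) = min(0.32, 0.9) = 0.32
  (Q -> ((P /\ (Q \/ ~P)) /\ Q)): min(1, 1 − 0.9 + 0.32) = 0.42
  (Q -> (Q -> ((P /\ (Q \/ ~P)) /\ Q))): min(1, 1 − 0.9 + 0.42) = 0.52
  ~(Q -> (Q -> ((P /\ (Q \/ ~P)) /\ Q))): Łukasiewicz ¬ gives 1 − 0.52 = 0.48
  ((~P -> P) -> ~(Q -> (Q -> ((P /\ (Q \/ ~P)) /\ Q)))): min(1, 1 − 0.64 + 0.48) = 0.84
  Łukasiewicz value = 0.84
Difference: 0 − 0.84 = -0.84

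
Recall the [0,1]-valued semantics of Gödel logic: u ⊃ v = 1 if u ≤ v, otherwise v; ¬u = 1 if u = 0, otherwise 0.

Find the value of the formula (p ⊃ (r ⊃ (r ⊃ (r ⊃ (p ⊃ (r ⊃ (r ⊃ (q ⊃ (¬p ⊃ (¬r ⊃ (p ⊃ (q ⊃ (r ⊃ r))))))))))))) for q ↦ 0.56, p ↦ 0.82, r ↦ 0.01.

¬p: Gödel ¬ of 0.82 = 0 (operand ≠ 0)
¬r: Gödel ¬ of 0.01 = 0 (operand ≠ 0)
(r ⊃ r): 0.01 ≤ 0.01, so result = 1
(q ⊃ (r ⊃ r)): 0.56 ≤ 1, so result = 1
(p ⊃ (q ⊃ (r ⊃ r))): 0.82 ≤ 1, so result = 1
(¬r ⊃ (p ⊃ (q ⊃ (r ⊃ r)))): 0 ≤ 1, so result = 1
(¬p ⊃ (¬r ⊃ (p ⊃ (q ⊃ (r ⊃ r))))): 0 ≤ 1, so result = 1
(q ⊃ (¬p ⊃ (¬r ⊃ (p ⊃ (q ⊃ (r ⊃ r)))))): 0.56 ≤ 1, so result = 1
(r ⊃ (q ⊃ (¬p ⊃ (¬r ⊃ (p ⊃ (q ⊃ (r ⊃ r))))))): 0.01 ≤ 1, so result = 1
(r ⊃ (r ⊃ (q ⊃ (¬p ⊃ (¬r ⊃ (p ⊃ (q ⊃ (r ⊃ r)))))))): 0.01 ≤ 1, so result = 1
(p ⊃ (r ⊃ (r ⊃ (q ⊃ (¬p ⊃ (¬r ⊃ (p ⊃ (q ⊃ (r ⊃ r))))))))): 0.82 ≤ 1, so result = 1
(r ⊃ (p ⊃ (r ⊃ (r ⊃ (q ⊃ (¬p ⊃ (¬r ⊃ (p ⊃ (q ⊃ (r ⊃ r)))))))))): 0.01 ≤ 1, so result = 1
(r ⊃ (r ⊃ (p ⊃ (r ⊃ (r ⊃ (q ⊃ (¬p ⊃ (¬r ⊃ (p ⊃ (q ⊃ (r ⊃ r))))))))))): 0.01 ≤ 1, so result = 1
(r ⊃ (r ⊃ (r ⊃ (p ⊃ (r ⊃ (r ⊃ (q ⊃ (¬p ⊃ (¬r ⊃ (p ⊃ (q ⊃ (r ⊃ r)))))))))))): 0.01 ≤ 1, so result = 1
(p ⊃ (r ⊃ (r ⊃ (r ⊃ (p ⊃ (r ⊃ (r ⊃ (q ⊃ (¬p ⊃ (¬r ⊃ (p ⊃ (q ⊃ (r ⊃ r))))))))))))): 0.82 ≤ 1, so result = 1

1.00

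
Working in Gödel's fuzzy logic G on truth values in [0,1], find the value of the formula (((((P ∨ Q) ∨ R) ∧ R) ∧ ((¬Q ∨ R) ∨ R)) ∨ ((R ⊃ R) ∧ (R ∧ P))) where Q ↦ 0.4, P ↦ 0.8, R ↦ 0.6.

(P ∨ Q) = max(0.8, 0.4) = 0.8
((P ∨ Q) ∨ R) = max(0.8, 0.6) = 0.8
(((P ∨ Q) ∨ R) ∧ R) = min(0.8, 0.6) = 0.6
¬Q: Gödel ¬ of 0.4 = 0 (operand ≠ 0)
(¬Q ∨ R) = max(0, 0.6) = 0.6
((¬Q ∨ R) ∨ R) = max(0.6, 0.6) = 0.6
((((P ∨ Q) ∨ R) ∧ R) ∧ ((¬Q ∨ R) ∨ R)) = min(0.6, 0.6) = 0.6
(R ⊃ R): 0.6 ≤ 0.6, so result = 1
(R ∧ P) = min(0.6, 0.8) = 0.6
((R ⊃ R) ∧ (R ∧ P)) = min(1, 0.6) = 0.6
(((((P ∨ Q) ∨ R) ∧ R) ∧ ((¬Q ∨ R) ∨ R)) ∨ ((R ⊃ R) ∧ (R ∧ P))) = max(0.6, 0.6) = 0.6

0.60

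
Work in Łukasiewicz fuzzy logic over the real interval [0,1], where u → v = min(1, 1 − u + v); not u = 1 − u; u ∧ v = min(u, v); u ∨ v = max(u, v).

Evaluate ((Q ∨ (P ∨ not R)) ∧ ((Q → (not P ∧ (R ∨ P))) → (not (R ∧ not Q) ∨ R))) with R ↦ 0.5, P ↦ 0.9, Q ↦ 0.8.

not R: Łukasiewicz ¬ gives 1 − 0.5 = 0.5
(P ∨ not R) = max(0.9, 0.5) = 0.9
(Q ∨ (P ∨ not R)) = max(0.8, 0.9) = 0.9
not P: Łukasiewicz ¬ gives 1 − 0.9 = 0.1
(R ∨ P) = max(0.5, 0.9) = 0.9
(not P ∧ (R ∨ P)) = min(0.1, 0.9) = 0.1
(Q → (not P ∧ (R ∨ P))): min(1, 1 − 0.8 + 0.1) = 0.3
not Q: Łukasiewicz ¬ gives 1 − 0.8 = 0.2
(R ∧ not Q) = min(0.5, 0.2) = 0.2
not (R ∧ not Q): Łukasiewicz ¬ gives 1 − 0.2 = 0.8
(not (R ∧ not Q) ∨ R) = max(0.8, 0.5) = 0.8
((Q → (not P ∧ (R ∨ P))) → (not (R ∧ not Q) ∨ R)): min(1, 1 − 0.3 + 0.8) = 1
((Q ∨ (P ∨ not R)) ∧ ((Q → (not P ∧ (R ∨ P))) → (not (R ∧ not Q) ∨ R))) = min(0.9, 1) = 0.9

0.90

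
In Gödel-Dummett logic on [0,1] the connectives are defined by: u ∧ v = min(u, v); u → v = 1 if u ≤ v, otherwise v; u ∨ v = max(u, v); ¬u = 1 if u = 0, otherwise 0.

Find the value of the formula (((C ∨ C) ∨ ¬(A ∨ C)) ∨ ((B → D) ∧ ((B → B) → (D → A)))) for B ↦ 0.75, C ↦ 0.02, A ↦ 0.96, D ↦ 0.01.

0.02

(C ∨ C) = max(0.02, 0.02) = 0.02
(A ∨ C) = max(0.96, 0.02) = 0.96
¬(A ∨ C): Gödel ¬ of 0.96 = 0 (operand ≠ 0)
((C ∨ C) ∨ ¬(A ∨ C)) = max(0.02, 0) = 0.02
(B → D): 0.75 > 0.01, so result = 0.01
(B → B): 0.75 ≤ 0.75, so result = 1
(D → A): 0.01 ≤ 0.96, so result = 1
((B → B) → (D → A)): 1 ≤ 1, so result = 1
((B → D) ∧ ((B → B) → (D → A))) = min(0.01, 1) = 0.01
(((C ∨ C) ∨ ¬(A ∨ C)) ∨ ((B → D) ∧ ((B → B) → (D → A)))) = max(0.02, 0.01) = 0.02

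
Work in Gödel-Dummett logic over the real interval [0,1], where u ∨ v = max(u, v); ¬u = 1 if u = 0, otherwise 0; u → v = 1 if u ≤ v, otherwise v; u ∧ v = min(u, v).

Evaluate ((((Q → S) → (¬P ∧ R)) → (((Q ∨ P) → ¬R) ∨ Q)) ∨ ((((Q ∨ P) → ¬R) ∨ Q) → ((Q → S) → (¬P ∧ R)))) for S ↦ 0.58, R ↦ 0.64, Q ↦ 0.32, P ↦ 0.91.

1.00

(Q → S): 0.32 ≤ 0.58, so result = 1
¬P: Gödel ¬ of 0.91 = 0 (operand ≠ 0)
(¬P ∧ R) = min(0, 0.64) = 0
((Q → S) → (¬P ∧ R)): 1 > 0, so result = 0
(Q ∨ P) = max(0.32, 0.91) = 0.91
¬R: Gödel ¬ of 0.64 = 0 (operand ≠ 0)
((Q ∨ P) → ¬R): 0.91 > 0, so result = 0
(((Q ∨ P) → ¬R) ∨ Q) = max(0, 0.32) = 0.32
(((Q → S) → (¬P ∧ R)) → (((Q ∨ P) → ¬R) ∨ Q)): 0 ≤ 0.32, so result = 1
(Q ∨ P) = max(0.32, 0.91) = 0.91
¬R: Gödel ¬ of 0.64 = 0 (operand ≠ 0)
((Q ∨ P) → ¬R): 0.91 > 0, so result = 0
(((Q ∨ P) → ¬R) ∨ Q) = max(0, 0.32) = 0.32
(Q → S): 0.32 ≤ 0.58, so result = 1
¬P: Gödel ¬ of 0.91 = 0 (operand ≠ 0)
(¬P ∧ R) = min(0, 0.64) = 0
((Q → S) → (¬P ∧ R)): 1 > 0, so result = 0
((((Q ∨ P) → ¬R) ∨ Q) → ((Q → S) → (¬P ∧ R))): 0.32 > 0, so result = 0
((((Q → S) → (¬P ∧ R)) → (((Q ∨ P) → ¬R) ∨ Q)) ∨ ((((Q ∨ P) → ¬R) ∨ Q) → ((Q → S) → (¬P ∧ R)))) = max(1, 0) = 1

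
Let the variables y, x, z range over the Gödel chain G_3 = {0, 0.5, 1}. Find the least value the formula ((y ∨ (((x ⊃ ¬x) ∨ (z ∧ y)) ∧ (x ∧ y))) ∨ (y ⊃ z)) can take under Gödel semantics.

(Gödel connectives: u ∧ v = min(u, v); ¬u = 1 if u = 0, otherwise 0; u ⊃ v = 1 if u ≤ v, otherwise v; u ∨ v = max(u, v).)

The minimum is attained at y = 0.5, x = 0, z = 0:
  ¬x: Gödel ¬ of 0 = 1 (operand is 0)
  (x ⊃ ¬x): 0 ≤ 1, so result = 1
  (z ∧ y) = min(0, 0.5) = 0
  ((x ⊃ ¬x) ∨ (z ∧ y)) = max(1, 0) = 1
  (x ∧ y) = min(0, 0.5) = 0
  (((x ⊃ ¬x) ∨ (z ∧ y)) ∧ (x ∧ y)) = min(1, 0) = 0
  (y ∨ (((x ⊃ ¬x) ∨ (z ∧ y)) ∧ (x ∧ y))) = max(0.5, 0) = 0.5
  (y ⊃ z): 0.5 > 0, so result = 0
  ((y ∨ (((x ⊃ ¬x) ∨ (z ∧ y)) ∧ (x ∧ y))) ∨ (y ⊃ z)) = max(0.5, 0) = 0.5
Checking all 27 assignments confirms none give a value below 0.50.

0.50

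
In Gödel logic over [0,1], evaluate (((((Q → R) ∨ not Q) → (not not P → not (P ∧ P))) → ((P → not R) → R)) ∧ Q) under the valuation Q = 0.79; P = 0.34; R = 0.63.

(Q → R): 0.79 > 0.63, so result = 0.63
not Q: Gödel ¬ of 0.79 = 0 (operand ≠ 0)
((Q → R) ∨ not Q) = max(0.63, 0) = 0.63
not P: Gödel ¬ of 0.34 = 0 (operand ≠ 0)
not not P: Gödel ¬ of 0 = 1 (operand is 0)
(P ∧ P) = min(0.34, 0.34) = 0.34
not (P ∧ P): Gödel ¬ of 0.34 = 0 (operand ≠ 0)
(not not P → not (P ∧ P)): 1 > 0, so result = 0
(((Q → R) ∨ not Q) → (not not P → not (P ∧ P))): 0.63 > 0, so result = 0
not R: Gödel ¬ of 0.63 = 0 (operand ≠ 0)
(P → not R): 0.34 > 0, so result = 0
((P → not R) → R): 0 ≤ 0.63, so result = 1
((((Q → R) ∨ not Q) → (not not P → not (P ∧ P))) → ((P → not R) → R)): 0 ≤ 1, so result = 1
(((((Q → R) ∨ not Q) → (not not P → not (P ∧ P))) → ((P → not R) → R)) ∧ Q) = min(1, 0.79) = 0.79

0.79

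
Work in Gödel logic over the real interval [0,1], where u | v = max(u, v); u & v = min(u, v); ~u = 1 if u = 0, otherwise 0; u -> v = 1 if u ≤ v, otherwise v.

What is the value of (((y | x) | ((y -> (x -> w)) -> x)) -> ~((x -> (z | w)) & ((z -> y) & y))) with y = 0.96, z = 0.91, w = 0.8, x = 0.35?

(y | x) = max(0.96, 0.35) = 0.96
(x -> w): 0.35 ≤ 0.8, so result = 1
(y -> (x -> w)): 0.96 ≤ 1, so result = 1
((y -> (x -> w)) -> x): 1 > 0.35, so result = 0.35
((y | x) | ((y -> (x -> w)) -> x)) = max(0.96, 0.35) = 0.96
(z | w) = max(0.91, 0.8) = 0.91
(x -> (z | w)): 0.35 ≤ 0.91, so result = 1
(z -> y): 0.91 ≤ 0.96, so result = 1
((z -> y) & y) = min(1, 0.96) = 0.96
((x -> (z | w)) & ((z -> y) & y)) = min(1, 0.96) = 0.96
~((x -> (z | w)) & ((z -> y) & y)): Gödel ¬ of 0.96 = 0 (operand ≠ 0)
(((y | x) | ((y -> (x -> w)) -> x)) -> ~((x -> (z | w)) & ((z -> y) & y))): 0.96 > 0, so result = 0

0.00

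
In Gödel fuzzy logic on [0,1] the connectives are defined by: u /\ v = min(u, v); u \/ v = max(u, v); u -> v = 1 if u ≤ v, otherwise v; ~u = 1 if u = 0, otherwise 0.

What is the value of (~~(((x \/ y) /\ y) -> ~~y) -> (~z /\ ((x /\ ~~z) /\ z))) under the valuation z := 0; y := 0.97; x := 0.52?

(x \/ y) = max(0.52, 0.97) = 0.97
((x \/ y) /\ y) = min(0.97, 0.97) = 0.97
~y: Gödel ¬ of 0.97 = 0 (operand ≠ 0)
~~y: Gödel ¬ of 0 = 1 (operand is 0)
(((x \/ y) /\ y) -> ~~y): 0.97 ≤ 1, so result = 1
~(((x \/ y) /\ y) -> ~~y): Gödel ¬ of 1 = 0 (operand ≠ 0)
~~(((x \/ y) /\ y) -> ~~y): Gödel ¬ of 0 = 1 (operand is 0)
~z: Gödel ¬ of 0 = 1 (operand is 0)
~z: Gödel ¬ of 0 = 1 (operand is 0)
~~z: Gödel ¬ of 1 = 0 (operand ≠ 0)
(x /\ ~~z) = min(0.52, 0) = 0
((x /\ ~~z) /\ z) = min(0, 0) = 0
(~z /\ ((x /\ ~~z) /\ z)) = min(1, 0) = 0
(~~(((x \/ y) /\ y) -> ~~y) -> (~z /\ ((x /\ ~~z) /\ z))): 1 > 0, so result = 0

0.00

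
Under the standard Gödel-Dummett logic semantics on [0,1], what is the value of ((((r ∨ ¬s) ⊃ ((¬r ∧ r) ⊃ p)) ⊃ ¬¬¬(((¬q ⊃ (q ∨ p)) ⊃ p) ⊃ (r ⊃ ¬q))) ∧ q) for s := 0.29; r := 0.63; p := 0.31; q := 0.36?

¬s: Gödel ¬ of 0.29 = 0 (operand ≠ 0)
(r ∨ ¬s) = max(0.63, 0) = 0.63
¬r: Gödel ¬ of 0.63 = 0 (operand ≠ 0)
(¬r ∧ r) = min(0, 0.63) = 0
((¬r ∧ r) ⊃ p): 0 ≤ 0.31, so result = 1
((r ∨ ¬s) ⊃ ((¬r ∧ r) ⊃ p)): 0.63 ≤ 1, so result = 1
¬q: Gödel ¬ of 0.36 = 0 (operand ≠ 0)
(q ∨ p) = max(0.36, 0.31) = 0.36
(¬q ⊃ (q ∨ p)): 0 ≤ 0.36, so result = 1
((¬q ⊃ (q ∨ p)) ⊃ p): 1 > 0.31, so result = 0.31
¬q: Gödel ¬ of 0.36 = 0 (operand ≠ 0)
(r ⊃ ¬q): 0.63 > 0, so result = 0
(((¬q ⊃ (q ∨ p)) ⊃ p) ⊃ (r ⊃ ¬q)): 0.31 > 0, so result = 0
¬(((¬q ⊃ (q ∨ p)) ⊃ p) ⊃ (r ⊃ ¬q)): Gödel ¬ of 0 = 1 (operand is 0)
¬¬(((¬q ⊃ (q ∨ p)) ⊃ p) ⊃ (r ⊃ ¬q)): Gödel ¬ of 1 = 0 (operand ≠ 0)
¬¬¬(((¬q ⊃ (q ∨ p)) ⊃ p) ⊃ (r ⊃ ¬q)): Gödel ¬ of 0 = 1 (operand is 0)
(((r ∨ ¬s) ⊃ ((¬r ∧ r) ⊃ p)) ⊃ ¬¬¬(((¬q ⊃ (q ∨ p)) ⊃ p) ⊃ (r ⊃ ¬q))): 1 ≤ 1, so result = 1
((((r ∨ ¬s) ⊃ ((¬r ∧ r) ⊃ p)) ⊃ ¬¬¬(((¬q ⊃ (q ∨ p)) ⊃ p) ⊃ (r ⊃ ¬q))) ∧ q) = min(1, 0.36) = 0.36

0.36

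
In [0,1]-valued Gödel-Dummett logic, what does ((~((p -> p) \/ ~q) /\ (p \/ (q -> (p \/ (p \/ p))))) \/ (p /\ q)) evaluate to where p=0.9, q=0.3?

0.30

(p -> p): 0.9 ≤ 0.9, so result = 1
~q: Gödel ¬ of 0.3 = 0 (operand ≠ 0)
((p -> p) \/ ~q) = max(1, 0) = 1
~((p -> p) \/ ~q): Gödel ¬ of 1 = 0 (operand ≠ 0)
(p \/ p) = max(0.9, 0.9) = 0.9
(p \/ (p \/ p)) = max(0.9, 0.9) = 0.9
(q -> (p \/ (p \/ p))): 0.3 ≤ 0.9, so result = 1
(p \/ (q -> (p \/ (p \/ p)))) = max(0.9, 1) = 1
(~((p -> p) \/ ~q) /\ (p \/ (q -> (p \/ (p \/ p))))) = min(0, 1) = 0
(p /\ q) = min(0.9, 0.3) = 0.3
((~((p -> p) \/ ~q) /\ (p \/ (q -> (p \/ (p \/ p))))) \/ (p /\ q)) = max(0, 0.3) = 0.3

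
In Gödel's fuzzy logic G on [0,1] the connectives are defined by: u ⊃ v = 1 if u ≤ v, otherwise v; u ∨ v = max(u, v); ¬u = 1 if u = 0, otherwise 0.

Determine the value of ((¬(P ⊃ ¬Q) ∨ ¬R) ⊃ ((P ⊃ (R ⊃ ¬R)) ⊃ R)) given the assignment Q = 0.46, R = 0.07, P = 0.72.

¬Q: Gödel ¬ of 0.46 = 0 (operand ≠ 0)
(P ⊃ ¬Q): 0.72 > 0, so result = 0
¬(P ⊃ ¬Q): Gödel ¬ of 0 = 1 (operand is 0)
¬R: Gödel ¬ of 0.07 = 0 (operand ≠ 0)
(¬(P ⊃ ¬Q) ∨ ¬R) = max(1, 0) = 1
¬R: Gödel ¬ of 0.07 = 0 (operand ≠ 0)
(R ⊃ ¬R): 0.07 > 0, so result = 0
(P ⊃ (R ⊃ ¬R)): 0.72 > 0, so result = 0
((P ⊃ (R ⊃ ¬R)) ⊃ R): 0 ≤ 0.07, so result = 1
((¬(P ⊃ ¬Q) ∨ ¬R) ⊃ ((P ⊃ (R ⊃ ¬R)) ⊃ R)): 1 ≤ 1, so result = 1

1.00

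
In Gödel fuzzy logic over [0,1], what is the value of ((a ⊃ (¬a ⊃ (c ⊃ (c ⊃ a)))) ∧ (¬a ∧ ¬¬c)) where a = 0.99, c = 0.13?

0.00

¬a: Gödel ¬ of 0.99 = 0 (operand ≠ 0)
(c ⊃ a): 0.13 ≤ 0.99, so result = 1
(c ⊃ (c ⊃ a)): 0.13 ≤ 1, so result = 1
(¬a ⊃ (c ⊃ (c ⊃ a))): 0 ≤ 1, so result = 1
(a ⊃ (¬a ⊃ (c ⊃ (c ⊃ a)))): 0.99 ≤ 1, so result = 1
¬a: Gödel ¬ of 0.99 = 0 (operand ≠ 0)
¬c: Gödel ¬ of 0.13 = 0 (operand ≠ 0)
¬¬c: Gödel ¬ of 0 = 1 (operand is 0)
(¬a ∧ ¬¬c) = min(0, 1) = 0
((a ⊃ (¬a ⊃ (c ⊃ (c ⊃ a)))) ∧ (¬a ∧ ¬¬c)) = min(1, 0) = 0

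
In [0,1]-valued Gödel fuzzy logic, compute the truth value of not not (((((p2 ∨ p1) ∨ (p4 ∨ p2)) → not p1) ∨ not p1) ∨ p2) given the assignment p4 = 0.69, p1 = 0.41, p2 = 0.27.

(p2 ∨ p1) = max(0.27, 0.41) = 0.41
(p4 ∨ p2) = max(0.69, 0.27) = 0.69
((p2 ∨ p1) ∨ (p4 ∨ p2)) = max(0.41, 0.69) = 0.69
not p1: Gödel ¬ of 0.41 = 0 (operand ≠ 0)
(((p2 ∨ p1) ∨ (p4 ∨ p2)) → not p1): 0.69 > 0, so result = 0
not p1: Gödel ¬ of 0.41 = 0 (operand ≠ 0)
((((p2 ∨ p1) ∨ (p4 ∨ p2)) → not p1) ∨ not p1) = max(0, 0) = 0
(((((p2 ∨ p1) ∨ (p4 ∨ p2)) → not p1) ∨ not p1) ∨ p2) = max(0, 0.27) = 0.27
not (((((p2 ∨ p1) ∨ (p4 ∨ p2)) → not p1) ∨ not p1) ∨ p2): Gödel ¬ of 0.27 = 0 (operand ≠ 0)
not not (((((p2 ∨ p1) ∨ (p4 ∨ p2)) → not p1) ∨ not p1) ∨ p2): Gödel ¬ of 0 = 1 (operand is 0)

1.00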